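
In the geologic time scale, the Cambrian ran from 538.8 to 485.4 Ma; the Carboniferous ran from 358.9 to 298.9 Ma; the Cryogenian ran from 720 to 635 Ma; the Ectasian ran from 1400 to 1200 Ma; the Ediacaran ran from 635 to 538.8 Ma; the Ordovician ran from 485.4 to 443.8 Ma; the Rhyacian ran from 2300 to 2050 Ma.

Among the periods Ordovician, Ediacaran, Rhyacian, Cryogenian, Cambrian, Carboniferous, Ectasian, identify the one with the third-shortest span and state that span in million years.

Carboniferous, 60 million years

Durations: Ordovician 41.6; Ediacaran 96.2; Rhyacian 250; Cryogenian 85; Cambrian 53.4; Carboniferous 60; Ectasian 200 Myr.
Sorted shortest-first: Ordovician (41.6), Cambrian (53.4), Carboniferous (60), Cryogenian (85), Ediacaran (96.2), Ectasian (200), Rhyacian (250).
The third shortest is Carboniferous at 60 Myr.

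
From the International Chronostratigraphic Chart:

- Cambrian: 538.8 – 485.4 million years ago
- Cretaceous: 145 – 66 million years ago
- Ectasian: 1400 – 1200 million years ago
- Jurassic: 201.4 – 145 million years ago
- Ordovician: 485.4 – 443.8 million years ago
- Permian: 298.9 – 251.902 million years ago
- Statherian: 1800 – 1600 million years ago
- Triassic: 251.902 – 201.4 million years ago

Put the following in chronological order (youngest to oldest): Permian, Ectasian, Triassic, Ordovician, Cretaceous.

Cretaceous, Triassic, Permian, Ordovician, Ectasian

Read off each span (Ma): Permian 298.9–251.902; Ectasian 1400–1200; Triassic 251.902–201.4; Ordovician 485.4–443.8; Cretaceous 145–66.
Larger Ma is older, so oldest→youngest is Ectasian, Ordovician, Permian, Triassic, Cretaceous; reverse it for youngest→oldest.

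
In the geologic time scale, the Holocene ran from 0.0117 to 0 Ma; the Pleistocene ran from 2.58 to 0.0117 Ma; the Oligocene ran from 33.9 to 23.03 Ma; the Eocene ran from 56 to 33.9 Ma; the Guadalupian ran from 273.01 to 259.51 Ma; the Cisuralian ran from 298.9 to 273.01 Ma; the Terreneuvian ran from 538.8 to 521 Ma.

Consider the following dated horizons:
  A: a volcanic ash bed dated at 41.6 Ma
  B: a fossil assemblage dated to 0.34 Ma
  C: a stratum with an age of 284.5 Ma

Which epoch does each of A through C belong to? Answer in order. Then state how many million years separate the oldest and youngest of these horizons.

A — Eocene; B — Pleistocene; C — Cisuralian; span 284.16 million years

Match each age against the start–end ranges in the excerpt: A = 41.6 Ma → Eocene (56–33.9); B = 0.34 Ma → Pleistocene (2.58–0.0117); C = 284.5 Ma → Cisuralian (298.9–273.01).
The largest age is 284.5 Ma and the smallest is 0.34 Ma; their difference is 284.16 Myr.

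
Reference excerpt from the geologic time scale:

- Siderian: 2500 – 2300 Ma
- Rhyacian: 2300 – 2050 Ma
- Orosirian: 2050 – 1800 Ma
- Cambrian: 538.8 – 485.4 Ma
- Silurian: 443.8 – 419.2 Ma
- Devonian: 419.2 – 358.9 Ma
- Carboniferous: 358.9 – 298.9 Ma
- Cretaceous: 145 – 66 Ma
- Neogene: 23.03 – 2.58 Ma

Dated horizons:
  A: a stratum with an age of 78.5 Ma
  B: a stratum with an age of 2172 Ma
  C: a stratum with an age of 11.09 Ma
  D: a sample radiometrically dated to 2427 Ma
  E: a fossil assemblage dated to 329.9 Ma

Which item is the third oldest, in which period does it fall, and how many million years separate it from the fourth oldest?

E, in the Carboniferous; 251.4 million years to A

Sorted oldest-first by Ma: D (2427), B (2172), E (329.9), A (78.5), C (11.09).
The third oldest is E at 329.9 Ma, which lies in 358.9–298.9 Ma: the Carboniferous.
The fourth oldest is A at 78.5 Ma; separation = |329.9 − 78.5| = 251.4 Myr.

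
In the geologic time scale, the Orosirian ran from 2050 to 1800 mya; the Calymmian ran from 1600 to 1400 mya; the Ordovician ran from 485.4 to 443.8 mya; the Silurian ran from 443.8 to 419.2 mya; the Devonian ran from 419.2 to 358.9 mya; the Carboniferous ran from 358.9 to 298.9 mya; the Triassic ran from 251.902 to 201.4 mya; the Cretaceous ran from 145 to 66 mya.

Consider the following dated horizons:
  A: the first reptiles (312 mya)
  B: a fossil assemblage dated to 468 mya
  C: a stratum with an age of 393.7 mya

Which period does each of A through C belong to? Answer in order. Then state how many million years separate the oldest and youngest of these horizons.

A — Carboniferous; B — Ordovician; C — Devonian; span 156 million years

A: 312 Ma lies in 358.9–298.9 Ma, so Carboniferous.
B: 468 Ma lies in 485.4–443.8 Ma, so Ordovician.
C: 393.7 Ma lies in 419.2–358.9 Ma, so Devonian.
Oldest = 468 Ma, youngest = 312 Ma → span 156 Myr.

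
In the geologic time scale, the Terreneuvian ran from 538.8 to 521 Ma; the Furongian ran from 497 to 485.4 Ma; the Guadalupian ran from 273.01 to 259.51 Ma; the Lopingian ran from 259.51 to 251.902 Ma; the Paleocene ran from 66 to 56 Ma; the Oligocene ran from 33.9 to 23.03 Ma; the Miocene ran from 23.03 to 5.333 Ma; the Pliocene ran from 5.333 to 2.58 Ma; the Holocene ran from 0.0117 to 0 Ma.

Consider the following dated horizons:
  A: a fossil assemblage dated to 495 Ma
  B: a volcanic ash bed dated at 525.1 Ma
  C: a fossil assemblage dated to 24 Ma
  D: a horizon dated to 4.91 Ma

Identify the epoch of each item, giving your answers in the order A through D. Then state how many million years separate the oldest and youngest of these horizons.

A — Furongian; B — Terreneuvian; C — Oligocene; D — Pliocene; span 520.19 million years

A: 495 Ma lies in 497–485.4 Ma, so Furongian.
B: 525.1 Ma lies in 538.8–521 Ma, so Terreneuvian.
C: 24 Ma lies in 33.9–23.03 Ma, so Oligocene.
D: 4.91 Ma lies in 5.333–2.58 Ma, so Pliocene.
Oldest = 525.1 Ma, youngest = 4.91 Ma → span 520.19 Myr.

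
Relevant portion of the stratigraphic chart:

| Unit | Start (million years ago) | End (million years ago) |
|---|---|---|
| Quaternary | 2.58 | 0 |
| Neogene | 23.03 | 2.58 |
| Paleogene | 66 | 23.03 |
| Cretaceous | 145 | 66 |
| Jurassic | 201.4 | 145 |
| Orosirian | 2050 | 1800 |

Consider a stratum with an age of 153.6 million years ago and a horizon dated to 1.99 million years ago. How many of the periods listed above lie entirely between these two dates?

The older date is 153.6 Ma and the younger is 1.99 Ma.
Periods with start < 153.6 and end > 1.99 Ma: Cretaceous (145–66), Paleogene (66–23.03), Neogene (23.03–2.58).
That is 3 complete periods.

3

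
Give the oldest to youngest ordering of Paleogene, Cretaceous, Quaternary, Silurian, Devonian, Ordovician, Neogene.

Era membership (oldest first within each) — Paleozoic: Ordovician, Silurian, Devonian; Mesozoic: Cretaceous; Cenozoic: Paleogene, Neogene, Quaternary. Paleozoic precedes Mesozoic, which precedes Cenozoic. Concatenating the groups in that era order gives oldest to youngest directly.

Ordovician, Silurian, Devonian, Cretaceous, Paleogene, Neogene, Quaternary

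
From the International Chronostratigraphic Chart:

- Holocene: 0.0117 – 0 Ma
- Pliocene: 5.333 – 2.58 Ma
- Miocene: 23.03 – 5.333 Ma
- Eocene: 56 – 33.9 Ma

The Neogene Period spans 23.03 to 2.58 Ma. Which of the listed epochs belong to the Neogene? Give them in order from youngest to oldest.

Epochs with both bounds inside 23.03–2.58 Ma: Pliocene (5.333–2.58), Miocene (23.03–5.333).

Pliocene, Miocene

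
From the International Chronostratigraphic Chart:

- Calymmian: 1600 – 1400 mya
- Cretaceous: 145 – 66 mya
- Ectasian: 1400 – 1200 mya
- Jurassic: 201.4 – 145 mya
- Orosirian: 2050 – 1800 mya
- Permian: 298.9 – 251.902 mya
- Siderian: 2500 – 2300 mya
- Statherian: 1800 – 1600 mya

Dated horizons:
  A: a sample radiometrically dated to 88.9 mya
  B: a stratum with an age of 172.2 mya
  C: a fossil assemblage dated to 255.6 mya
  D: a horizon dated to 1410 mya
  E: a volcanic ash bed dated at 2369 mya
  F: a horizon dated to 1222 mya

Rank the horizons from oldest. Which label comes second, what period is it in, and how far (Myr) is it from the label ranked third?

Larger Ma means older, so oldest first: E 2369 > D 1410 > F 1222 > C 255.6 > B 172.2 > A 88.9.
Counting 2 along gives D (1410 Ma); the excerpt puts that inside the Calymmian, 1600–1400 Ma.
Next in line is F (1222 Ma), and 1410 − 1222 = 188 Myr.

D, in the Calymmian; 188 million years to F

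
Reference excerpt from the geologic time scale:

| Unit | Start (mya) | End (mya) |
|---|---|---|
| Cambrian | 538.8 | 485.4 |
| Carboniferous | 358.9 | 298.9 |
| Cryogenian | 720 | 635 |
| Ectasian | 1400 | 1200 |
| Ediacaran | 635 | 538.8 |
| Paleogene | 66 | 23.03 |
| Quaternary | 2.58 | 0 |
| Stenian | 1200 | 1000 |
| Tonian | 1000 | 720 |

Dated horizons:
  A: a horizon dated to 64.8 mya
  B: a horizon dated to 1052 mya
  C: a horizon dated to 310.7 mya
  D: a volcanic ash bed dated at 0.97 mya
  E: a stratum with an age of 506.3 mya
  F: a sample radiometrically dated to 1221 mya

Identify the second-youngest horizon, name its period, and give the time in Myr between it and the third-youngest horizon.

A, in the Paleogene; 245.9 million years to C

Sorted youngest-first by Ma: D (0.97), A (64.8), C (310.7), E (506.3), B (1052), F (1221).
The second youngest is A at 64.8 Ma, which lies in 66–23.03 Ma: the Paleogene.
The third youngest is C at 310.7 Ma; separation = |64.8 − 310.7| = 245.9 Myr.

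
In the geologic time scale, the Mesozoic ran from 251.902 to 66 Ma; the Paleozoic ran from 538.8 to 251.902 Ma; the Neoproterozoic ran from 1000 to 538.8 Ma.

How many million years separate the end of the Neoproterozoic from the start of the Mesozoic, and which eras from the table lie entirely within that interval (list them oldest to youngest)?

The Neoproterozoic closes at 538.8 Ma and the Mesozoic opens at 251.902 Ma, so the interval is 538.8 − 251.902 = 286.898 Myr.
An era fits inside if it starts at or after 538.8 Ma and ends at or before 251.902 Ma; oldest first that gives Paleozoic.

286.898 million years; Paleozoic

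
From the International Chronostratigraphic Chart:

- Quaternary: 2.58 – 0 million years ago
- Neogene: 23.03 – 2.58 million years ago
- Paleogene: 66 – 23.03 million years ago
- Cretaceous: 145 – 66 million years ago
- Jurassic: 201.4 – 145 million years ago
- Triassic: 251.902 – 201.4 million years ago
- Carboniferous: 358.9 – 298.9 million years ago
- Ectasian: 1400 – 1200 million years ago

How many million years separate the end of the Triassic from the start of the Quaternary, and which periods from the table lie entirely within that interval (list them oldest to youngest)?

198.82 million years; Jurassic, Cretaceous, Paleogene, Neogene

End of Triassic = 201.4 Ma; start of Quaternary = 2.58 Ma.
Gap = 201.4 − 2.58 = 198.82 Myr.
Periods wholly inside 201.4–2.58 Ma: Jurassic (201.4–145), Cretaceous (145–66), Paleogene (66–23.03), Neogene (23.03–2.58).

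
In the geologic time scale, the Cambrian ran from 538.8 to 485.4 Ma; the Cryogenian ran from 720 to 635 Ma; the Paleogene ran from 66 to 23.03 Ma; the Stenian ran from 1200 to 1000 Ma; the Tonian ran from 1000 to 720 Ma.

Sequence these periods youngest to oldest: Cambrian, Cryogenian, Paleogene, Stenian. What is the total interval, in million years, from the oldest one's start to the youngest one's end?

From the excerpt: Cambrian 538.8–485.4; Cryogenian 720–635; Paleogene 66–23.03; Stenian 1200–1000 (Ma).
Larger Ma is earlier, so the oldest is Stenian and the youngest is Paleogene; youngest to oldest: Paleogene, Cambrian, Cryogenian, Stenian.
Oldest start 1200 minus youngest end 23.03 gives 1176.97 Myr overall.

Paleogene, Cambrian, Cryogenian, Stenian; total span 1176.97 Myr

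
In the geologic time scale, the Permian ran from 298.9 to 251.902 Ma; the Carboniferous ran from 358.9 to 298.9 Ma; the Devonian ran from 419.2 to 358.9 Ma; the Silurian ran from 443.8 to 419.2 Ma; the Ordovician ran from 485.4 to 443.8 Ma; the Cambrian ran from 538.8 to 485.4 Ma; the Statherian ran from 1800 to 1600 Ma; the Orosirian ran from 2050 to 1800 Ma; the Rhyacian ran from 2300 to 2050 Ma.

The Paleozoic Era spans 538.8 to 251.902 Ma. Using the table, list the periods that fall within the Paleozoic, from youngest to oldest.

Periods with both bounds inside 538.8–251.902 Ma: Permian (298.9–251.902), Carboniferous (358.9–298.9), Devonian (419.2–358.9), Silurian (443.8–419.2), Ordovician (485.4–443.8), Cambrian (538.8–485.4).

Permian, Carboniferous, Devonian, Silurian, Ordovician, Cambrian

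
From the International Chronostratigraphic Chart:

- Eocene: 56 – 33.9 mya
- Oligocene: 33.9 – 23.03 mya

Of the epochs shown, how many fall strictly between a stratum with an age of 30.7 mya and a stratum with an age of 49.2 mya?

0

Checking each listed span, none has both start < 49.2 Ma and end > 30.7 Ma — every epoch straddles one of the two dates or lies outside them — so the count is 0.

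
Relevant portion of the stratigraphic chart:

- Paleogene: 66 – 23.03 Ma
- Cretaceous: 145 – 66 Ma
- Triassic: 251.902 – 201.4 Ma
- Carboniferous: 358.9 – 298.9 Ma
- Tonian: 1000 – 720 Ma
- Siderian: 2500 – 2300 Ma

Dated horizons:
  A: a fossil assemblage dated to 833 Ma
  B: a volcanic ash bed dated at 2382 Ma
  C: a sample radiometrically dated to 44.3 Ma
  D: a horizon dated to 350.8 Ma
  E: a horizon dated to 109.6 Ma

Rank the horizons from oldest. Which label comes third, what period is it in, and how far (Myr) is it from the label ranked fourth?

D, in the Carboniferous; 241.2 million years to E

Larger Ma means older, so oldest first: B 2382 > A 833 > D 350.8 > E 109.6 > C 44.3.
Counting 3 along gives D (350.8 Ma); the excerpt puts that inside the Carboniferous, 358.9–298.9 Ma.
Next in line is E (109.6 Ma), and 350.8 − 109.6 = 241.2 Myr.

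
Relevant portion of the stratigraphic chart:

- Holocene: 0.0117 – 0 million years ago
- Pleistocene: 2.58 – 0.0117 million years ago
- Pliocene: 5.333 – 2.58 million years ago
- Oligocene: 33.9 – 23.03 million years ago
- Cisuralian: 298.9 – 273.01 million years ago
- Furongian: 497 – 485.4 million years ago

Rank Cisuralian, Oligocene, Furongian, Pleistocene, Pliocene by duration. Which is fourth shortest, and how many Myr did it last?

Durations: Cisuralian 25.89; Oligocene 10.87; Furongian 11.6; Pleistocene 2.5683; Pliocene 2.753 Myr.
Sorted shortest-first: Pleistocene (2.5683), Pliocene (2.753), Oligocene (10.87), Furongian (11.6), Cisuralian (25.89).
The fourth shortest is Furongian at 11.6 Myr.

Furongian, 11.6 million years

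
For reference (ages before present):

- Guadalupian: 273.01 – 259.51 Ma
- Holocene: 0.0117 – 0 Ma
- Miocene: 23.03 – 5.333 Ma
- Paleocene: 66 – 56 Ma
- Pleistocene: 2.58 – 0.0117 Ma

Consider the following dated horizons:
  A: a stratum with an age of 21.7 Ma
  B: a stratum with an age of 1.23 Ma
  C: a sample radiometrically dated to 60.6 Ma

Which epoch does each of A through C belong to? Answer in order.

Match each age against the start–end ranges in the excerpt: A = 21.7 Ma → Miocene (23.03–5.333); B = 1.23 Ma → Pleistocene (2.58–0.0117); C = 60.6 Ma → Paleocene (66–56).

A — Miocene; B — Pleistocene; C — Paleocene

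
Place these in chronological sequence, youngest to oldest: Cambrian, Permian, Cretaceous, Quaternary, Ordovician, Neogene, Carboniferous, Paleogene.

Group by era (each group listed oldest first) — Paleozoic: Cambrian, Ordovician, Carboniferous, Permian; Mesozoic: Cretaceous; Cenozoic: Paleogene, Neogene, Quaternary. The eras run Paleozoic → Mesozoic → Cenozoic. Concatenating the groups in that era order and then reversing gives youngest to oldest.

Quaternary, Neogene, Paleogene, Cretaceous, Permian, Carboniferous, Ordovician, Cambrian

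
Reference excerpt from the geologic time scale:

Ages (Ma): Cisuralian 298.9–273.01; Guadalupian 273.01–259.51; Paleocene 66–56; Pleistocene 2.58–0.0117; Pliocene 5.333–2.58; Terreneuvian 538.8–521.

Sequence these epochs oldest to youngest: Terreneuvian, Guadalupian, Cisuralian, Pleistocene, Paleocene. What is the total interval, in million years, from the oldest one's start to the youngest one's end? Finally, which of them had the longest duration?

Terreneuvian → Cisuralian → Guadalupian → Paleocene → Pleistocene; total span 538.7883 Myr; longest is Cisuralian

From the excerpt: Terreneuvian 538.8–521; Guadalupian 273.01–259.51; Cisuralian 298.9–273.01; Pleistocene 2.58–0.0117; Paleocene 66–56 (Ma).
Larger Ma is earlier, so the oldest is Terreneuvian and the youngest is Pleistocene; oldest to youngest: Terreneuvian, Cisuralian, Guadalupian, Paleocene, Pleistocene.
Oldest start 538.8 minus youngest end 0.0117 gives 538.7883 Myr overall.
Individual lengths (start − end): Pleistocene 2.5683; Terreneuvian 17.8; Paleocene 10; Cisuralian 25.89; Guadalupian 13.5. The largest is Cisuralian at 25.89 Myr.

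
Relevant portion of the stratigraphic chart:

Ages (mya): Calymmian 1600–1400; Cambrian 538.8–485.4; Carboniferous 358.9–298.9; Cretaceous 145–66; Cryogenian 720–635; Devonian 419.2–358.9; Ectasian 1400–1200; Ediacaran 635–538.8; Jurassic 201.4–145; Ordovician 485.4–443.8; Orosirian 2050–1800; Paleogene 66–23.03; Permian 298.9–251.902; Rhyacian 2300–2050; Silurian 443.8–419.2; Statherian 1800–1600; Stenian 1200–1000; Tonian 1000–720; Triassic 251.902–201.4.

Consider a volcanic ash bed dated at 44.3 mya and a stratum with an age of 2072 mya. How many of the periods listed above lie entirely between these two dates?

2072 Ma sits inside the Rhyacian (2300–2050) and 44.3 Ma inside the Paleogene (66–23.03); neither of those is wholly between the two dates.
The listed periods lying completely between them are Orosirian, Statherian, Calymmian, Ectasian, Stenian, Tonian, Cryogenian, Ediacaran, Cambrian, Ordovician, Silurian, Devonian, Carboniferous, Permian, Triassic, Jurassic, Cretaceous — 17 in all.

17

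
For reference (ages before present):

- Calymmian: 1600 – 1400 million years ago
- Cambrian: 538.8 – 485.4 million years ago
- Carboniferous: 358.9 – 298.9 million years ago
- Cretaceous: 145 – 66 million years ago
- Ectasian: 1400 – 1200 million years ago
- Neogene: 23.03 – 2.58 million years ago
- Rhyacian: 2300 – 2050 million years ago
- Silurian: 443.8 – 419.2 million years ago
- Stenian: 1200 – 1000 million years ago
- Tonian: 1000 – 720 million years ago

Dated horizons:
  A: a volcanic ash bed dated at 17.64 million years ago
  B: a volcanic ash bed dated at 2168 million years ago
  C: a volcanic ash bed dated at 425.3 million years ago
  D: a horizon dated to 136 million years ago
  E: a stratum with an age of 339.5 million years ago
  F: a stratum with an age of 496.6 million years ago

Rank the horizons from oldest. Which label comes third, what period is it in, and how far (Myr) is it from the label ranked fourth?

Sorted oldest-first by Ma: B (2168), F (496.6), C (425.3), E (339.5), D (136), A (17.64).
The third oldest is C at 425.3 Ma, which lies in 443.8–419.2 Ma: the Silurian.
The fourth oldest is E at 339.5 Ma; separation = |425.3 − 339.5| = 85.8 Myr.

C, in the Silurian; 85.8 million years to E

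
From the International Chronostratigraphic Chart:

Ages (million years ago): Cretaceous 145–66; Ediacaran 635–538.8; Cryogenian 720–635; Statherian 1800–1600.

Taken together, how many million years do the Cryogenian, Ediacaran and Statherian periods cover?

381.2 million years

Each duration: Cryogenian = 85; Ediacaran = 96.2; Statherian = 200.
Sum: 85 + 96.2 + 200 = 381.2 Myr.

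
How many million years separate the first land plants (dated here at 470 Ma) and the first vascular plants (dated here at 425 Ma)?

45 million years

470 − 425 = 45 million years.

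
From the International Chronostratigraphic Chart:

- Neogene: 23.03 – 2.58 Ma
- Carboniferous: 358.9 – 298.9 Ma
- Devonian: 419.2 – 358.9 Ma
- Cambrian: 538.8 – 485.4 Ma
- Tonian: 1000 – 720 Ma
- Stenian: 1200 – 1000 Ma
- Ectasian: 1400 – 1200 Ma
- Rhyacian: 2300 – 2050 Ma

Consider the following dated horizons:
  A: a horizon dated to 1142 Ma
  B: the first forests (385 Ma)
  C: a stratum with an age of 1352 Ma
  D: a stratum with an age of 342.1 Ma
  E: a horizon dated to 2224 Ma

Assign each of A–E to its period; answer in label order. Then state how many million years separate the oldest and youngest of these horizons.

A — Stenian; B — Devonian; C — Ectasian; D — Carboniferous; E — Rhyacian; span 1881.9 million years

Match each age against the start–end ranges in the excerpt: A = 1142 Ma → Stenian (1200–1000); B = 385 Ma → Devonian (419.2–358.9); C = 1352 Ma → Ectasian (1400–1200); D = 342.1 Ma → Carboniferous (358.9–298.9); E = 2224 Ma → Rhyacian (2300–2050).
The largest age is 2224 Ma and the smallest is 342.1 Ma; their difference is 1881.9 Myr.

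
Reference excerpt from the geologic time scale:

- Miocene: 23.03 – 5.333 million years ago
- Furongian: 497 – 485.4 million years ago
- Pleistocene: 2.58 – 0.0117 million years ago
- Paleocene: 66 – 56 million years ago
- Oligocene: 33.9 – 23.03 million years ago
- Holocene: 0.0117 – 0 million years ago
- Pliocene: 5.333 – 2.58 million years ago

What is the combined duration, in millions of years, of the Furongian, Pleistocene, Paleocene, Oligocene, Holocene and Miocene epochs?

Each duration: Furongian = 11.6; Pleistocene = 2.5683; Paleocene = 10; Oligocene = 10.87; Holocene = 0.0117; Miocene = 17.697.
Sum: 11.6 + 2.5683 + 10 + 10.87 + 0.0117 + 17.697 = 52.747 Myr.

52.747 million years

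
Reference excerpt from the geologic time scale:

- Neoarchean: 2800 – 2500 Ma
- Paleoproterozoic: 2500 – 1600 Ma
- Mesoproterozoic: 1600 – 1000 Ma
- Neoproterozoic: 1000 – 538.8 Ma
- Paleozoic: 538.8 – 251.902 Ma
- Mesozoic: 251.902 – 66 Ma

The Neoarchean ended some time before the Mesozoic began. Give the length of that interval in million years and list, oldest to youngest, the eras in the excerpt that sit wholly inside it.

The Neoarchean closes at 2500 Ma and the Mesozoic opens at 251.902 Ma, so the interval is 2500 − 251.902 = 2248.098 Myr.
An era fits inside if it starts at or after 2500 Ma and ends at or before 251.902 Ma; oldest first that gives Paleoproterozoic, Mesoproterozoic, Neoproterozoic, Paleozoic.

2248.098 million years; Paleoproterozoic, Mesoproterozoic, Neoproterozoic, Paleozoic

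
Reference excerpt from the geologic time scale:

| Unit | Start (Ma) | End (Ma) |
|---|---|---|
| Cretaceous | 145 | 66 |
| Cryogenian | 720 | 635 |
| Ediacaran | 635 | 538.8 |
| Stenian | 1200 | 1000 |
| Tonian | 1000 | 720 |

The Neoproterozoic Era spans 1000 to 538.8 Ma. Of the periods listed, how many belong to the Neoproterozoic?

3

Periods inside 1000–538.8 Ma: Tonian, Cryogenian, Ediacaran — 3 in total.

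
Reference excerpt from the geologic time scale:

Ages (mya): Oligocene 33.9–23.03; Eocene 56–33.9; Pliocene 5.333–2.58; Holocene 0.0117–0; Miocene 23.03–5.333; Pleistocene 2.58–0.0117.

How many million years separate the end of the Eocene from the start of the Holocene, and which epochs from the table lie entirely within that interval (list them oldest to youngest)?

33.8883 million years; Oligocene, Miocene, Pliocene, Pleistocene

End of Eocene = 33.9 Ma; start of Holocene = 0.0117 Ma.
Gap = 33.9 − 0.0117 = 33.8883 Myr.
Epochs wholly inside 33.9–0.0117 Ma: Oligocene (33.9–23.03), Miocene (23.03–5.333), Pliocene (5.333–2.58), Pleistocene (2.58–0.0117).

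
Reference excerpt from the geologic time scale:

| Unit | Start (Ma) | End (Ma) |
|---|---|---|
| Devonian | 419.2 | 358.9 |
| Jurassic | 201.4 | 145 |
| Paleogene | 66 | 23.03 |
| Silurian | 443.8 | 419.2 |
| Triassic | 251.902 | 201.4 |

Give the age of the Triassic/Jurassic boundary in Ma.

201.4 Ma

The Triassic ends and the Jurassic begins at 201.4 Ma.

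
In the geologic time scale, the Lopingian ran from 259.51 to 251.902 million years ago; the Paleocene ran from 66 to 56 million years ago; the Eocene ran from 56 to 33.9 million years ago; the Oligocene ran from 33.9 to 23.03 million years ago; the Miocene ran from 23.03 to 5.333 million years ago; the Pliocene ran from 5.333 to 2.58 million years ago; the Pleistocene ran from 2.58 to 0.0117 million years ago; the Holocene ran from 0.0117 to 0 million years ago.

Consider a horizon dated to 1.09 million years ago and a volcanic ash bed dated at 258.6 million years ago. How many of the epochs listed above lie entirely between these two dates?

5

The older date is 258.6 Ma and the younger is 1.09 Ma.
Epochs with start < 258.6 and end > 1.09 Ma: Paleocene (66–56), Eocene (56–33.9), Oligocene (33.9–23.03), Miocene (23.03–5.333), Pliocene (5.333–2.58).
That is 5 complete epochs.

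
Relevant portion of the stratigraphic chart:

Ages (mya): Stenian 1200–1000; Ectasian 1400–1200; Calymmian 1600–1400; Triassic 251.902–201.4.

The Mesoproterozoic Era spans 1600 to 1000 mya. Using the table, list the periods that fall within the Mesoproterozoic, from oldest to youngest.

Calymmian, Ectasian, Stenian

Periods with both bounds inside 1600–1000 Ma: Calymmian (1600–1400), Ectasian (1400–1200), Stenian (1200–1000).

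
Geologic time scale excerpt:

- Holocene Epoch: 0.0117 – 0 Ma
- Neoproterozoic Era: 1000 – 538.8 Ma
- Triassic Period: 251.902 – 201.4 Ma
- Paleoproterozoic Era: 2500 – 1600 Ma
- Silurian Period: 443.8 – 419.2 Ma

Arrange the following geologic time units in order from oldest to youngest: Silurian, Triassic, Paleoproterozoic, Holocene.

The oldest of these is Paleoproterozoic (starts 2500 Ma) and the youngest is Holocene (ends 0 Ma).
In between, by decreasing start age: Silurian (443.8), Triassic (251.902).

Paleoproterozoic → Silurian → Triassic → Holocene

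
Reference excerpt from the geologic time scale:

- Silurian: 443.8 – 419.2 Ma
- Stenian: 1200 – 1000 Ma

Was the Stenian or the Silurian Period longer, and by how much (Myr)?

Stenian: 1200 − 1000 = 200 Myr.
Silurian: 443.8 − 419.2 = 24.6 Myr.
Difference: 200 − 24.6 = 175.4 Myr, so the Stenian was longer.

Stenian, by 175.4 million years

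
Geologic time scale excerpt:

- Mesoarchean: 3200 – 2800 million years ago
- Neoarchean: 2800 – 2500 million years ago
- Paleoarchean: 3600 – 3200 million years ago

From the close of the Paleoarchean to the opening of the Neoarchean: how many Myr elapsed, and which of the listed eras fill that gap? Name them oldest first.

400 million years; Mesoarchean

The Paleoarchean closes at 3200 Ma and the Neoarchean opens at 2800 Ma, so the interval is 3200 − 2800 = 400 Myr.
An era fits inside if it starts at or after 3200 Ma and ends at or before 2800 Ma; oldest first that gives Mesoarchean.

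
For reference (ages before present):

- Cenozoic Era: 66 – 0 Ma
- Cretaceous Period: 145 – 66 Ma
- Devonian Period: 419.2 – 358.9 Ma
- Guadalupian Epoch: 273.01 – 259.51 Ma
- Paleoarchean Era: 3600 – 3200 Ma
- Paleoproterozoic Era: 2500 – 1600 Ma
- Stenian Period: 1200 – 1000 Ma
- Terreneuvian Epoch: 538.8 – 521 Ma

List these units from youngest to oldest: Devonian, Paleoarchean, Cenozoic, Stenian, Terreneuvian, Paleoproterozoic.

Read off each span (Ma): Devonian 419.2–358.9; Paleoarchean 3600–3200; Cenozoic 66–0; Stenian 1200–1000; Terreneuvian 538.8–521; Paleoproterozoic 2500–1600.
Larger Ma is older, so oldest→youngest is Paleoarchean, Paleoproterozoic, Stenian, Terreneuvian, Devonian, Cenozoic; reverse it for youngest→oldest.

Cenozoic, Devonian, Terreneuvian, Stenian, Paleoproterozoic, Paleoarchean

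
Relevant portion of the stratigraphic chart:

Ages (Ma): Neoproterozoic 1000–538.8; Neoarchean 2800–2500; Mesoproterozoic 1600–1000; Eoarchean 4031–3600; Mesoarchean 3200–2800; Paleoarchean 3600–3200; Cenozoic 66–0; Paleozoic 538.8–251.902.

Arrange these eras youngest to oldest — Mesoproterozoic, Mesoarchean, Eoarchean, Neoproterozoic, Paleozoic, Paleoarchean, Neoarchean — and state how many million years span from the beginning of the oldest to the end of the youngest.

Paleozoic, Neoproterozoic, Mesoproterozoic, Neoarchean, Mesoarchean, Paleoarchean, Eoarchean; total span 3779.098 Myr

From the excerpt: Mesoproterozoic 1600–1000; Mesoarchean 3200–2800; Eoarchean 4031–3600; Neoproterozoic 1000–538.8; Paleozoic 538.8–251.902; Paleoarchean 3600–3200; Neoarchean 2800–2500 (Ma).
Larger Ma is earlier, so the oldest is Eoarchean and the youngest is Paleozoic; youngest to oldest: Paleozoic, Neoproterozoic, Mesoproterozoic, Neoarchean, Mesoarchean, Paleoarchean, Eoarchean.
Oldest start 4031 minus youngest end 251.902 gives 3779.098 Myr overall.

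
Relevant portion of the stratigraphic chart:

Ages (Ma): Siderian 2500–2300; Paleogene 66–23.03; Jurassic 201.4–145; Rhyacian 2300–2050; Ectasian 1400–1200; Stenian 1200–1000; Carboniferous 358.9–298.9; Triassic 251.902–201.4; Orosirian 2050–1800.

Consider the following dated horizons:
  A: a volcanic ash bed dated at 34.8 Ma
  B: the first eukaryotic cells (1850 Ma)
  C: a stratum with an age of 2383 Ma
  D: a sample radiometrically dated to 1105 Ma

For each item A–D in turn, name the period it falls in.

Match each age against the start–end ranges in the excerpt: A = 34.8 Ma → Paleogene (66–23.03); B = 1850 Ma → Orosirian (2050–1800); C = 2383 Ma → Siderian (2500–2300); D = 1105 Ma → Stenian (1200–1000).

A — Paleogene; B — Orosirian; C — Siderian; D — Stenian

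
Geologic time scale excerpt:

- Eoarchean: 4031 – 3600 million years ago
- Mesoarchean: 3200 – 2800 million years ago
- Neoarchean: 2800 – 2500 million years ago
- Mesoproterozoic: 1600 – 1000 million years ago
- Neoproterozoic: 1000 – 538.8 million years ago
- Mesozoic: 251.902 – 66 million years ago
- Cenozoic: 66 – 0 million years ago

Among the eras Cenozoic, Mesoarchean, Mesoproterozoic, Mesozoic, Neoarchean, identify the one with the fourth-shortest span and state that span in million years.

Mesoarchean, 400 million years

Durations: Cenozoic 66; Mesoarchean 400; Mesoproterozoic 600; Mesozoic 185.902; Neoarchean 300 Myr.
Sorted shortest-first: Cenozoic (66), Mesozoic (185.902), Neoarchean (300), Mesoarchean (400), Mesoproterozoic (600).
The fourth shortest is Mesoarchean at 400 Myr.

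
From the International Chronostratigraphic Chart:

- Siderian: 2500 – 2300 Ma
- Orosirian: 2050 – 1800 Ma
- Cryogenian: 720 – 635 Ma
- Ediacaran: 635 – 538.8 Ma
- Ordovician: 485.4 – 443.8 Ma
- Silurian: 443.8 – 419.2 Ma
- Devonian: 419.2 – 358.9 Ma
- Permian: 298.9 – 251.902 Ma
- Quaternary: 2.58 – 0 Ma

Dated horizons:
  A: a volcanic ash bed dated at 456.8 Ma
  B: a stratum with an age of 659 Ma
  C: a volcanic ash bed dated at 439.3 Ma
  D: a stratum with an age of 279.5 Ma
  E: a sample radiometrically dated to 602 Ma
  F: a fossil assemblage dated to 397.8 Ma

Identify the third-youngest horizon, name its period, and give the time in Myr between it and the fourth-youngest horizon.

C, in the Silurian; 17.5 million years to A

Smaller Ma means younger, so youngest first: D 279.5 < F 397.8 < C 439.3 < A 456.8 < E 602 < B 659.
Counting 3 along gives C (439.3 Ma); the excerpt puts that inside the Silurian, 443.8–419.2 Ma.
Next in line is A (456.8 Ma), and 456.8 − 439.3 = 17.5 Myr.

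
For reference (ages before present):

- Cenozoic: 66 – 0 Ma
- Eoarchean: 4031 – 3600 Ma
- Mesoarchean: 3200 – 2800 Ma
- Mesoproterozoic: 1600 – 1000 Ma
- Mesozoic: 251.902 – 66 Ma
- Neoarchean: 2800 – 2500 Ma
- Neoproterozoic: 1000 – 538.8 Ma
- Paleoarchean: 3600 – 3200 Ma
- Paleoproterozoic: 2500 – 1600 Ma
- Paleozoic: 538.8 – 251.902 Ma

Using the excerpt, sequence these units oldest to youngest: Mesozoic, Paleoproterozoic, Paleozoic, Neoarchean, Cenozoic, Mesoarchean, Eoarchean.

Eoarchean, then Mesoarchean, then Neoarchean, then Paleoproterozoic, then Paleozoic, then Mesozoic, then Cenozoic

The oldest of these is Eoarchean (starts 4031 Ma) and the youngest is Cenozoic (ends 0 Ma).
In between, by decreasing start age: Mesoarchean (3200), Neoarchean (2800), Paleoproterozoic (2500), Paleozoic (538.8), Mesozoic (251.902).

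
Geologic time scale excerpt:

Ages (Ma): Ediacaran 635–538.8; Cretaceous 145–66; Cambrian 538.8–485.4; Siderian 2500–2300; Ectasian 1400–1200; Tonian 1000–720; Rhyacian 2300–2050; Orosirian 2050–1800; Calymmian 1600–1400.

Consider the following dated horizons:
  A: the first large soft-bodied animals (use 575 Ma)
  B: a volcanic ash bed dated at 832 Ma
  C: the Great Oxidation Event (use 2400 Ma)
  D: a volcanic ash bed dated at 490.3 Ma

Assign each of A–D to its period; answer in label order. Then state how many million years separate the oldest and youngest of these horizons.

Match each age against the start–end ranges in the excerpt: A = 575 Ma → Ediacaran (635–538.8); B = 832 Ma → Tonian (1000–720); C = 2400 Ma → Siderian (2500–2300); D = 490.3 Ma → Cambrian (538.8–485.4).
The largest age is 2400 Ma and the smallest is 490.3 Ma; their difference is 1909.7 Myr.

A — Ediacaran; B — Tonian; C — Siderian; D — Cambrian; span 1909.7 million years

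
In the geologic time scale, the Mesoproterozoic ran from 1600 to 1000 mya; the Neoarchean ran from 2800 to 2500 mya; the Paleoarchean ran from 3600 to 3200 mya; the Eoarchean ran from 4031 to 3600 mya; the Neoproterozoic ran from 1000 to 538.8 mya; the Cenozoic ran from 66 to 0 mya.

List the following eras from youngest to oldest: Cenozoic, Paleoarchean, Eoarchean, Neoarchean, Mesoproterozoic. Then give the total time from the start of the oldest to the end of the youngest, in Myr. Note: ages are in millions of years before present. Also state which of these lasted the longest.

Start ages (Ma): Eoarchean 4031, Paleoarchean 3600, Neoarchean 2800, Mesoproterozoic 1600, Cenozoic 66.
Ordered youngest to oldest: Cenozoic, Mesoproterozoic, Neoarchean, Paleoarchean, Eoarchean.
Span = 4031 − 0 = 4031 Myr.
Durations: Paleoarchean 400, Eoarchean 431, Mesoproterozoic 600, Cenozoic 66, Neoarchean 300 → longest is Mesoproterozoic (600 Myr).

Cenozoic → Mesoproterozoic → Neoarchean → Paleoarchean → Eoarchean; total span 4031 Myr; longest is Mesoproterozoic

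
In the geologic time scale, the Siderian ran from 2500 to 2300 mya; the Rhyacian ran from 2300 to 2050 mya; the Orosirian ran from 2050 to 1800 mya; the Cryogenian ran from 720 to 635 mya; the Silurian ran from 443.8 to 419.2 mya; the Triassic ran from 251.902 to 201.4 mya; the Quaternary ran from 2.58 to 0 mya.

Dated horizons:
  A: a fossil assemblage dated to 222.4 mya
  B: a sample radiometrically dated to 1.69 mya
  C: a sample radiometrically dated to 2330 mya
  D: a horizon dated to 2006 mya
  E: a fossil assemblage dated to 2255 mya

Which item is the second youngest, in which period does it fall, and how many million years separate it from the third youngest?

A, in the Triassic; 1783.6 million years to D

Smaller Ma means younger, so youngest first: B 1.69 < A 222.4 < D 2006 < E 2255 < C 2330.
Counting 2 along gives A (222.4 Ma); the excerpt puts that inside the Triassic, 251.902–201.4 Ma.
Next in line is D (2006 Ma), and 2006 − 222.4 = 1783.6 Myr.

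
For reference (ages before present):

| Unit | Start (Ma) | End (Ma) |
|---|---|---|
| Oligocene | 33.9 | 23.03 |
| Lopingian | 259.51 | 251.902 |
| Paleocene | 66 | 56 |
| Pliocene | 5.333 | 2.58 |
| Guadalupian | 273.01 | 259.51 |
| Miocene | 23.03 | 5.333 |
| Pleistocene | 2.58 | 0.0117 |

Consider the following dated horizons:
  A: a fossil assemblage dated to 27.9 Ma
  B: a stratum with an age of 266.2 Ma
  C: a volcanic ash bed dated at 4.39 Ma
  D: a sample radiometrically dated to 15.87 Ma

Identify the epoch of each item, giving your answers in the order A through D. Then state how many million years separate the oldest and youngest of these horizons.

Match each age against the start–end ranges in the excerpt: A = 27.9 Ma → Oligocene (33.9–23.03); B = 266.2 Ma → Guadalupian (273.01–259.51); C = 4.39 Ma → Pliocene (5.333–2.58); D = 15.87 Ma → Miocene (23.03–5.333).
The largest age is 266.2 Ma and the smallest is 4.39 Ma; their difference is 261.81 Myr.

A — Oligocene; B — Guadalupian; C — Pliocene; D — Miocene; span 261.81 million years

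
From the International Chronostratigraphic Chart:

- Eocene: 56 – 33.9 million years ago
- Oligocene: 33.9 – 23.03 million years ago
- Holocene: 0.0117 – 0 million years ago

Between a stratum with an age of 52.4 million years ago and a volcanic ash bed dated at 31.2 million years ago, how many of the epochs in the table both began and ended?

The older date is 52.4 Ma and the younger is 31.2 Ma.
No epoch both begins after 52.4 Ma and ends before 31.2 Ma, so the count is 0.

0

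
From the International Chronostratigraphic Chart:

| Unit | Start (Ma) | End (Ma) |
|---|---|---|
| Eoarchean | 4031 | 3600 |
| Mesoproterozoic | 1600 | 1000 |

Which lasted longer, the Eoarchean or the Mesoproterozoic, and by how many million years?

Mesoproterozoic, by 169 million years

Eoarchean: 4031 − 3600 = 431 Myr.
Mesoproterozoic: 1600 − 1000 = 600 Myr.
Difference: 600 − 431 = 169 Myr, so the Mesoproterozoic was longer.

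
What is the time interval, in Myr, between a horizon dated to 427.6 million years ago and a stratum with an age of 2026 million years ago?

2026 − 427.6 = 1598.4 million years.

1598.4 million years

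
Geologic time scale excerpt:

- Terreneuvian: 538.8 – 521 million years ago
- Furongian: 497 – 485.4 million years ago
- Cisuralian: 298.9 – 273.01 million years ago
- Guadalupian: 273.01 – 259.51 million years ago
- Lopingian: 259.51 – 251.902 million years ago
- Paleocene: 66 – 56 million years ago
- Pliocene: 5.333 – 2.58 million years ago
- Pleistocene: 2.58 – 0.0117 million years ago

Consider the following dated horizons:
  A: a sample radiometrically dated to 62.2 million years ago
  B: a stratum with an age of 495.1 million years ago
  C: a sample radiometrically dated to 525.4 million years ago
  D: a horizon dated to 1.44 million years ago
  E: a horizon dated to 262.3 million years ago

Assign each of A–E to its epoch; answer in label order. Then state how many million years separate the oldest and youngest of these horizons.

A — Paleocene; B — Furongian; C — Terreneuvian; D — Pleistocene; E — Guadalupian; span 523.96 million years

A: 62.2 Ma lies in 66–56 Ma, so Paleocene.
B: 495.1 Ma lies in 497–485.4 Ma, so Furongian.
C: 525.4 Ma lies in 538.8–521 Ma, so Terreneuvian.
D: 1.44 Ma lies in 2.58–0.0117 Ma, so Pleistocene.
E: 262.3 Ma lies in 273.01–259.51 Ma, so Guadalupian.
Oldest = 525.4 Ma, youngest = 1.44 Ma → span 523.96 Myr.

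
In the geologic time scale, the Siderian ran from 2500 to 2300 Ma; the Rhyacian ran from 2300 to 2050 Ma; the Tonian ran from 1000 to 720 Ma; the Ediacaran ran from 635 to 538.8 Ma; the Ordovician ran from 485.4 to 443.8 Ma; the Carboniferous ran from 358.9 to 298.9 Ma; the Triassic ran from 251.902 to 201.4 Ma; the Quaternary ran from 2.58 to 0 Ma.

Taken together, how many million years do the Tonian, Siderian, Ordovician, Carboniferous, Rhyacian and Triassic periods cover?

882.102 million years

Duration is start − end for each: (1000 − 720) + (2500 − 2300) + (485.4 − 443.8) + (358.9 − 298.9) + (2300 − 2050) + (251.902 − 201.4).
That is 280 + 200 + 41.6 + 60 + 250 + 50.502, which totals 882.102 million years.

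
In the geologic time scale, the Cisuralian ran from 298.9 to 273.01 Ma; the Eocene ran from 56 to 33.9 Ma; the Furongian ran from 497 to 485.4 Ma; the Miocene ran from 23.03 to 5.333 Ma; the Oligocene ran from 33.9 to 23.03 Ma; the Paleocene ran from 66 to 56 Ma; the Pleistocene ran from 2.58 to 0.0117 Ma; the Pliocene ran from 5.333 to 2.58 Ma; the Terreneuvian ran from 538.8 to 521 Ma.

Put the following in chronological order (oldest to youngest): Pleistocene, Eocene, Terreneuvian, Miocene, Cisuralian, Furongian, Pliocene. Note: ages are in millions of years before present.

Terreneuvian, Furongian, Cisuralian, Eocene, Miocene, Pliocene, Pleistocene

The oldest of these is Terreneuvian (starts 538.8 Ma) and the youngest is Pleistocene (ends 0.0117 Ma).
In between, by decreasing start age: Furongian (497), Cisuralian (298.9), Eocene (56), Miocene (23.03), Pliocene (5.333).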